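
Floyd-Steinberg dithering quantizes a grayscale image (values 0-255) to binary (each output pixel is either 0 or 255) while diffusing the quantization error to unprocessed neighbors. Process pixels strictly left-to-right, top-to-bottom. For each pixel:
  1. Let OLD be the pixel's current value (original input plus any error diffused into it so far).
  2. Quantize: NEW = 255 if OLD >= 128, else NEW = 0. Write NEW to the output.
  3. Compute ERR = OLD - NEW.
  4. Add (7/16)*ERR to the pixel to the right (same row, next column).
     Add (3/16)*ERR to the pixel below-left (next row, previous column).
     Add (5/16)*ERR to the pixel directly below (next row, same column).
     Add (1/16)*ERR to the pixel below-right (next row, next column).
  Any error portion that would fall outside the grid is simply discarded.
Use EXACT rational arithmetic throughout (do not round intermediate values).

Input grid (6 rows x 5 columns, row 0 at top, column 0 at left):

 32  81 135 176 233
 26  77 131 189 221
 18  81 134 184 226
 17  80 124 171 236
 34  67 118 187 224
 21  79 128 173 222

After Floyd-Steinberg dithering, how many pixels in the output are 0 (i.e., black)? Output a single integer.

Answer: 14

Derivation:
(0,0): OLD=32 → NEW=0, ERR=32
(0,1): OLD=95 → NEW=0, ERR=95
(0,2): OLD=2825/16 → NEW=255, ERR=-1255/16
(0,3): OLD=36271/256 → NEW=255, ERR=-29009/256
(0,4): OLD=751305/4096 → NEW=255, ERR=-293175/4096
(1,0): OLD=861/16 → NEW=0, ERR=861/16
(1,1): OLD=15043/128 → NEW=0, ERR=15043/128
(1,2): OLD=584071/4096 → NEW=255, ERR=-460409/4096
(1,3): OLD=1410479/16384 → NEW=0, ERR=1410479/16384
(1,4): OLD=60087101/262144 → NEW=255, ERR=-6759619/262144
(2,0): OLD=116433/2048 → NEW=0, ERR=116433/2048
(2,1): OLD=8184547/65536 → NEW=0, ERR=8184547/65536
(2,2): OLD=185596057/1048576 → NEW=255, ERR=-81790823/1048576
(2,3): OLD=2766845131/16777216 → NEW=255, ERR=-1511344949/16777216
(2,4): OLD=49368250829/268435456 → NEW=255, ERR=-19082790451/268435456
(3,0): OLD=61008713/1048576 → NEW=0, ERR=61008713/1048576
(3,1): OLD=1119121629/8388608 → NEW=255, ERR=-1019973411/8388608
(3,2): OLD=10024312135/268435456 → NEW=0, ERR=10024312135/268435456
(3,3): OLD=75689396825/536870912 → NEW=255, ERR=-61212685735/536870912
(3,4): OLD=1359544820689/8589934592 → NEW=255, ERR=-830888500271/8589934592
(4,0): OLD=3943831039/134217728 → NEW=0, ERR=3943831039/134217728
(4,1): OLD=225471864551/4294967296 → NEW=0, ERR=225471864551/4294967296
(4,2): OLD=8497815433433/68719476736 → NEW=0, ERR=8497815433433/68719476736
(4,3): OLD=208542163457799/1099511627776 → NEW=255, ERR=-71833301625081/1099511627776
(4,4): OLD=2780684342014897/17592186044416 → NEW=255, ERR=-1705323099311183/17592186044416
(5,0): OLD=2750537571349/68719476736 → NEW=0, ERR=2750537571349/68719476736
(5,1): OLD=75832809275047/549755813888 → NEW=255, ERR=-64354923266393/549755813888
(5,2): OLD=1872877015080199/17592186044416 → NEW=0, ERR=1872877015080199/17592186044416
(5,3): OLD=13279529349880925/70368744177664 → NEW=255, ERR=-4664500415423395/70368744177664
(5,4): OLD=178594483120869919/1125899906842624 → NEW=255, ERR=-108509993123999201/1125899906842624
Output grid:
  Row 0: ..###  (2 black, running=2)
  Row 1: ..#.#  (3 black, running=5)
  Row 2: ..###  (2 black, running=7)
  Row 3: .#.##  (2 black, running=9)
  Row 4: ...##  (3 black, running=12)
  Row 5: .#.##  (2 black, running=14)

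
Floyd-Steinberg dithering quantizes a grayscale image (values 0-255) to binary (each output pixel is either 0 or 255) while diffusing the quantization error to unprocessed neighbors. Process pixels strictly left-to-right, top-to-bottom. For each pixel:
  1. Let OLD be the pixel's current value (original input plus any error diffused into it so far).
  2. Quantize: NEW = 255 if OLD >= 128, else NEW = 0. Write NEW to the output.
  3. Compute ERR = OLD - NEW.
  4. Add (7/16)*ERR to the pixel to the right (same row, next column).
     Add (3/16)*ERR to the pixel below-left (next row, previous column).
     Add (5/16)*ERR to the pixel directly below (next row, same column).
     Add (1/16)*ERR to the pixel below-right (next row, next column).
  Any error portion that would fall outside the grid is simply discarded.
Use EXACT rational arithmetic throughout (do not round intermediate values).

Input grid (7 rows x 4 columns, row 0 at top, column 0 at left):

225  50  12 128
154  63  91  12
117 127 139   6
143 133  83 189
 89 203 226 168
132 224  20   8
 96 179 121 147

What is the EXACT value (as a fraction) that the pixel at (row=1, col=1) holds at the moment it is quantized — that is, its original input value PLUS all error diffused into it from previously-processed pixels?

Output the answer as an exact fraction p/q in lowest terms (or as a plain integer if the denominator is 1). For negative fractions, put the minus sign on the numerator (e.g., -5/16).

(0,0): OLD=225 → NEW=255, ERR=-30
(0,1): OLD=295/8 → NEW=0, ERR=295/8
(0,2): OLD=3601/128 → NEW=0, ERR=3601/128
(0,3): OLD=287351/2048 → NEW=255, ERR=-234889/2048
(1,0): OLD=19397/128 → NEW=255, ERR=-13243/128
(1,1): OLD=33443/1024 → NEW=0, ERR=33443/1024
Target (1,1): original=63, with diffused error = 33443/1024

Answer: 33443/1024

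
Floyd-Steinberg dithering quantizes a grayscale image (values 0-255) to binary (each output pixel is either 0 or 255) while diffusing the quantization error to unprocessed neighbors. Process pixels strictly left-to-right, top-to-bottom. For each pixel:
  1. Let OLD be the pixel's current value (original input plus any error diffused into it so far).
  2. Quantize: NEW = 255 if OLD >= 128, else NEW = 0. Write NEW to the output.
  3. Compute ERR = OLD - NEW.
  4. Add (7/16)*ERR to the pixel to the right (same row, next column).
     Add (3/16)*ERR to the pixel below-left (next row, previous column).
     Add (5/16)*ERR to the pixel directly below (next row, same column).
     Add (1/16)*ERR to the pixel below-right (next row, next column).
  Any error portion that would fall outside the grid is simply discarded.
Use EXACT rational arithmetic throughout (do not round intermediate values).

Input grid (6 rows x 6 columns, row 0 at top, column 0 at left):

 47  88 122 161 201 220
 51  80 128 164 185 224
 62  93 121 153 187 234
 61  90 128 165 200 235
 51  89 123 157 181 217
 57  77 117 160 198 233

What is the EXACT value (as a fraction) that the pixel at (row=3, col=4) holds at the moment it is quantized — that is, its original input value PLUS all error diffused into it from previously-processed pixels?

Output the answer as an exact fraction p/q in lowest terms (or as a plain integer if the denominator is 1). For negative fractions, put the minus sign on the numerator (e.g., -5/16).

(0,0): OLD=47 → NEW=0, ERR=47
(0,1): OLD=1737/16 → NEW=0, ERR=1737/16
(0,2): OLD=43391/256 → NEW=255, ERR=-21889/256
(0,3): OLD=506233/4096 → NEW=0, ERR=506233/4096
(0,4): OLD=16716367/65536 → NEW=255, ERR=4687/65536
(0,5): OLD=230719529/1048576 → NEW=255, ERR=-36667351/1048576
(1,0): OLD=22027/256 → NEW=0, ERR=22027/256
(1,1): OLD=283597/2048 → NEW=255, ERR=-238643/2048
(1,2): OLD=5259857/65536 → NEW=0, ERR=5259857/65536
(1,3): OLD=60923645/262144 → NEW=255, ERR=-5923075/262144
(1,4): OLD=2957907415/16777216 → NEW=255, ERR=-1320282665/16777216
(1,5): OLD=47955375281/268435456 → NEW=255, ERR=-20495665999/268435456
(2,0): OLD=2196767/32768 → NEW=0, ERR=2196767/32768
(2,1): OLD=111507909/1048576 → NEW=0, ERR=111507909/1048576
(2,2): OLD=3038124943/16777216 → NEW=255, ERR=-1240065137/16777216
(2,3): OLD=13940230103/134217728 → NEW=0, ERR=13940230103/134217728
(2,4): OLD=825147265797/4294967296 → NEW=255, ERR=-270069394683/4294967296
(2,5): OLD=12212226151283/68719476736 → NEW=255, ERR=-5311240416397/68719476736
(3,0): OLD=1709416623/16777216 → NEW=0, ERR=1709416623/16777216
(3,1): OLD=21225144707/134217728 → NEW=255, ERR=-13000375933/134217728
(3,2): OLD=95183186297/1073741824 → NEW=0, ERR=95183186297/1073741824
(3,3): OLD=15106614835115/68719476736 → NEW=255, ERR=-2416851732565/68719476736
(3,4): OLD=86291244208075/549755813888 → NEW=255, ERR=-53896488333365/549755813888
Target (3,4): original=200, with diffused error = 86291244208075/549755813888

Answer: 86291244208075/549755813888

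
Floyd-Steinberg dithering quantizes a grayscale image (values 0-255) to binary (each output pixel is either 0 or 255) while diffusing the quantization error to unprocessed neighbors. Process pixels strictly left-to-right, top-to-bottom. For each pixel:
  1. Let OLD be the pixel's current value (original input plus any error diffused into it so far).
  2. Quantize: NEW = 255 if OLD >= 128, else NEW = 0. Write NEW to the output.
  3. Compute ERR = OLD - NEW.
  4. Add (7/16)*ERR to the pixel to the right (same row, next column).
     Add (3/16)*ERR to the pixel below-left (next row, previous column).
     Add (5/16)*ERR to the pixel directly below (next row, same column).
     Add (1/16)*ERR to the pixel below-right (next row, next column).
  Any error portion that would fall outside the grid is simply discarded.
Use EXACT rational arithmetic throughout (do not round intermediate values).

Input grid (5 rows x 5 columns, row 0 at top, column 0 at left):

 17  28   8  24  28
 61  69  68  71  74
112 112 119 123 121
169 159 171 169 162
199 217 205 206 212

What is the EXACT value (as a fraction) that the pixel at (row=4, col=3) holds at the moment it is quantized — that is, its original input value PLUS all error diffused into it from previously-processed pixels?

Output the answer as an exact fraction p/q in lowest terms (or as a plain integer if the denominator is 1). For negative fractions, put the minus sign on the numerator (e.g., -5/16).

Answer: 2661104721845791/17592186044416

Derivation:
(0,0): OLD=17 → NEW=0, ERR=17
(0,1): OLD=567/16 → NEW=0, ERR=567/16
(0,2): OLD=6017/256 → NEW=0, ERR=6017/256
(0,3): OLD=140423/4096 → NEW=0, ERR=140423/4096
(0,4): OLD=2817969/65536 → NEW=0, ERR=2817969/65536
(1,0): OLD=18677/256 → NEW=0, ERR=18677/256
(1,1): OLD=240563/2048 → NEW=0, ERR=240563/2048
(1,2): OLD=8872111/65536 → NEW=255, ERR=-7839569/65536
(1,3): OLD=10200003/262144 → NEW=0, ERR=10200003/262144
(1,4): OLD=447124969/4194304 → NEW=0, ERR=447124969/4194304
(2,0): OLD=5138785/32768 → NEW=255, ERR=-3217055/32768
(2,1): OLD=92154427/1048576 → NEW=0, ERR=92154427/1048576
(2,2): OLD=2259972465/16777216 → NEW=255, ERR=-2018217615/16777216
(2,3): OLD=25512608707/268435456 → NEW=0, ERR=25512608707/268435456
(2,4): OLD=851804096917/4294967296 → NEW=255, ERR=-243412563563/4294967296
(3,0): OLD=2597083985/16777216 → NEW=255, ERR=-1681106095/16777216
(3,1): OLD=15292031997/134217728 → NEW=0, ERR=15292031997/134217728
(3,2): OLD=887199805807/4294967296 → NEW=255, ERR=-208016854673/4294967296
(3,3): OLD=1368947610263/8589934592 → NEW=255, ERR=-821485710697/8589934592
(3,4): OLD=14896988330579/137438953472 → NEW=0, ERR=14896988330579/137438953472
(4,0): OLD=405981098143/2147483648 → NEW=255, ERR=-141627232097/2147483648
(4,1): OLD=14321656597535/68719476736 → NEW=255, ERR=-3201809970145/68719476736
(4,2): OLD=174459728854961/1099511627776 → NEW=255, ERR=-105915736227919/1099511627776
(4,3): OLD=2661104721845791/17592186044416 → NEW=255, ERR=-1824902719480289/17592186044416
Target (4,3): original=206, with diffused error = 2661104721845791/17592186044416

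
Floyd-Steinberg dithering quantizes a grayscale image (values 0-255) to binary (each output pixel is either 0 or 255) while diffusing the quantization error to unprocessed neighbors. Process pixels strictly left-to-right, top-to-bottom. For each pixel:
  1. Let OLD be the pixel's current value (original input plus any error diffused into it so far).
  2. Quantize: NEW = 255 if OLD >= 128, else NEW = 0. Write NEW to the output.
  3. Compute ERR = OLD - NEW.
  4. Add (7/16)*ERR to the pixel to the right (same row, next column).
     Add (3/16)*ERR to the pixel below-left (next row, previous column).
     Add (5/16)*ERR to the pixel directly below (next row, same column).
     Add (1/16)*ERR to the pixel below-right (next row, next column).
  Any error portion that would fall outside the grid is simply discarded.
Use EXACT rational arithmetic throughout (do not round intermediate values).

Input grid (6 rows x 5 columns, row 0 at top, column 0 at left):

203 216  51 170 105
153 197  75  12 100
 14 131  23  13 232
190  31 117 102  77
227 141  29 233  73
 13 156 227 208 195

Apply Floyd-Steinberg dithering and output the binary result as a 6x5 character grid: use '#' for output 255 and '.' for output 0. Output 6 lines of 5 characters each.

Answer: ##.#.
.#..#
.#..#
#..#.
#..#.
.####

Derivation:
(0,0): OLD=203 → NEW=255, ERR=-52
(0,1): OLD=773/4 → NEW=255, ERR=-247/4
(0,2): OLD=1535/64 → NEW=0, ERR=1535/64
(0,3): OLD=184825/1024 → NEW=255, ERR=-76295/1024
(0,4): OLD=1186255/16384 → NEW=0, ERR=1186255/16384
(1,0): OLD=8011/64 → NEW=0, ERR=8011/64
(1,1): OLD=119661/512 → NEW=255, ERR=-10899/512
(1,2): OLD=906897/16384 → NEW=0, ERR=906897/16384
(1,3): OLD=1835533/65536 → NEW=0, ERR=1835533/65536
(1,4): OLD=136548551/1048576 → NEW=255, ERR=-130838329/1048576
(2,0): OLD=402431/8192 → NEW=0, ERR=402431/8192
(2,1): OLD=43002565/262144 → NEW=255, ERR=-23844155/262144
(2,2): OLD=18557775/4194304 → NEW=0, ERR=18557775/4194304
(2,3): OLD=251795901/67108864 → NEW=0, ERR=251795901/67108864
(2,4): OLD=210881994987/1073741824 → NEW=255, ERR=-62922170133/1073741824
(3,0): OLD=789774255/4194304 → NEW=255, ERR=-279773265/4194304
(3,1): OLD=-761926237/33554432 → NEW=0, ERR=-761926237/33554432
(3,2): OLD=111096732113/1073741824 → NEW=0, ERR=111096732113/1073741824
(3,3): OLD=295768966705/2147483648 → NEW=255, ERR=-251839363535/2147483648
(3,4): OLD=261660077093/34359738368 → NEW=0, ERR=261660077093/34359738368
(4,0): OLD=108392987713/536870912 → NEW=255, ERR=-28509094847/536870912
(4,1): OLD=2162994269665/17179869184 → NEW=0, ERR=2162994269665/17179869184
(4,2): OLD=25565906799887/274877906944 → NEW=0, ERR=25565906799887/274877906944
(4,3): OLD=1077249597295201/4398046511104 → NEW=255, ERR=-44252263036319/4398046511104
(4,4): OLD=4478847916535079/70368744177664 → NEW=0, ERR=4478847916535079/70368744177664
(5,0): OLD=5500940423747/274877906944 → NEW=0, ERR=5500940423747/274877906944
(5,1): OLD=479871222054825/2199023255552 → NEW=255, ERR=-80879708110935/2199023255552
(5,2): OLD=17307631302692881/70368744177664 → NEW=255, ERR=-636398462611439/70368744177664
(5,3): OLD=61543406558114127/281474976710656 → NEW=255, ERR=-10232712503103153/281474976710656
(5,4): OLD=893317753311901813/4503599627370496 → NEW=255, ERR=-255100151667574667/4503599627370496
Row 0: ##.#.
Row 1: .#..#
Row 2: .#..#
Row 3: #..#.
Row 4: #..#.
Row 5: .####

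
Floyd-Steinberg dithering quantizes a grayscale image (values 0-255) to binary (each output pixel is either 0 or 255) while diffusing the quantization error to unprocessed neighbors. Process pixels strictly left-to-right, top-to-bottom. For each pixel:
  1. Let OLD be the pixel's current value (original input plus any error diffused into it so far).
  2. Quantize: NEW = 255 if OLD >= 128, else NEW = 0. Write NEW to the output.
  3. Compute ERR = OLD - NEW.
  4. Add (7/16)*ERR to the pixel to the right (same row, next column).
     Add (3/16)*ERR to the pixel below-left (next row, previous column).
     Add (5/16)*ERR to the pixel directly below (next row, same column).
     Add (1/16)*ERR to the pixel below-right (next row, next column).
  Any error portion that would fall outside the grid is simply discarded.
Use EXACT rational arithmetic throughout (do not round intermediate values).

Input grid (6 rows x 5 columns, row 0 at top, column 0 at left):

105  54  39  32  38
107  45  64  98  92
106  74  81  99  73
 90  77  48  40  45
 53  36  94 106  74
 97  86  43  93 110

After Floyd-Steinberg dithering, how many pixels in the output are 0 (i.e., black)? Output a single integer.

(0,0): OLD=105 → NEW=0, ERR=105
(0,1): OLD=1599/16 → NEW=0, ERR=1599/16
(0,2): OLD=21177/256 → NEW=0, ERR=21177/256
(0,3): OLD=279311/4096 → NEW=0, ERR=279311/4096
(0,4): OLD=4445545/65536 → NEW=0, ERR=4445545/65536
(1,0): OLD=40589/256 → NEW=255, ERR=-24691/256
(1,1): OLD=114907/2048 → NEW=0, ERR=114907/2048
(1,2): OLD=8744439/65536 → NEW=255, ERR=-7967241/65536
(1,3): OLD=22023147/262144 → NEW=0, ERR=22023147/262144
(1,4): OLD=646824801/4194304 → NEW=255, ERR=-422722719/4194304
(2,0): OLD=2830489/32768 → NEW=0, ERR=2830489/32768
(2,1): OLD=105383971/1048576 → NEW=0, ERR=105383971/1048576
(2,2): OLD=1782373161/16777216 → NEW=0, ERR=1782373161/16777216
(2,3): OLD=38986842987/268435456 → NEW=255, ERR=-29464198293/268435456
(2,4): OLD=-5436342995/4294967296 → NEW=0, ERR=-5436342995/4294967296
(3,0): OLD=2278979593/16777216 → NEW=255, ERR=-1999210487/16777216
(3,1): OLD=10951052117/134217728 → NEW=0, ERR=10951052117/134217728
(3,2): OLD=440648714423/4294967296 → NEW=0, ERR=440648714423/4294967296
(3,3): OLD=489520338399/8589934592 → NEW=0, ERR=489520338399/8589934592
(3,4): OLD=8614177499707/137438953472 → NEW=0, ERR=8614177499707/137438953472
(4,0): OLD=66701370215/2147483648 → NEW=0, ERR=66701370215/2147483648
(4,1): OLD=5970036942823/68719476736 → NEW=0, ERR=5970036942823/68719476736
(4,2): OLD=197751675570025/1099511627776 → NEW=255, ERR=-82623789512855/1099511627776
(4,3): OLD=1919244541578727/17592186044416 → NEW=0, ERR=1919244541578727/17592186044416
(4,4): OLD=40779471320493265/281474976710656 → NEW=255, ERR=-30996647740724015/281474976710656
(5,0): OLD=135234957957141/1099511627776 → NEW=0, ERR=135234957957141/1099511627776
(5,1): OLD=1361727696978559/8796093022208 → NEW=255, ERR=-881276023684481/8796093022208
(5,2): OLD=441719588045943/281474976710656 → NEW=0, ERR=441719588045943/281474976710656
(5,3): OLD=115331183112653241/1125899906842624 → NEW=0, ERR=115331183112653241/1125899906842624
(5,4): OLD=2291800813678149155/18014398509481984 → NEW=0, ERR=2291800813678149155/18014398509481984
Output grid:
  Row 0: .....  (5 black, running=5)
  Row 1: #.#.#  (2 black, running=7)
  Row 2: ...#.  (4 black, running=11)
  Row 3: #....  (4 black, running=15)
  Row 4: ..#.#  (3 black, running=18)
  Row 5: .#...  (4 black, running=22)

Answer: 22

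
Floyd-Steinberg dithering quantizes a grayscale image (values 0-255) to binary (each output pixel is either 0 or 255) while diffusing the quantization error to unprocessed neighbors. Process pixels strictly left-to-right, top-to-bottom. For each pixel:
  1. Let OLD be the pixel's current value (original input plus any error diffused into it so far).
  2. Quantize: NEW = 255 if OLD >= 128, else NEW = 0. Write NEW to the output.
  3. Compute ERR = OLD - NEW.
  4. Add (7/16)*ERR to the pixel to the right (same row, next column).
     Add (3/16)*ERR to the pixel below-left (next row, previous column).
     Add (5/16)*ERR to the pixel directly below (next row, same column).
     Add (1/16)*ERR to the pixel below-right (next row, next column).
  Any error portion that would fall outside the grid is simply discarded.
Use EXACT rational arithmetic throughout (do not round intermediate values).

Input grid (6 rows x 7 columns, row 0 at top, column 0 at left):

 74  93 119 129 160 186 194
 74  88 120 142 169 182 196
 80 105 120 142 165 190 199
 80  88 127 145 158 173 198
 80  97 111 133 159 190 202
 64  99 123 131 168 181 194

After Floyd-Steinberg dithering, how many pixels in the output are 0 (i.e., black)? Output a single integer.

(0,0): OLD=74 → NEW=0, ERR=74
(0,1): OLD=1003/8 → NEW=0, ERR=1003/8
(0,2): OLD=22253/128 → NEW=255, ERR=-10387/128
(0,3): OLD=191483/2048 → NEW=0, ERR=191483/2048
(0,4): OLD=6583261/32768 → NEW=255, ERR=-1772579/32768
(0,5): OLD=85109515/524288 → NEW=255, ERR=-48583925/524288
(0,6): OLD=1287302477/8388608 → NEW=255, ERR=-851792563/8388608
(1,0): OLD=15441/128 → NEW=0, ERR=15441/128
(1,1): OLD=173431/1024 → NEW=255, ERR=-87689/1024
(1,2): OLD=2704771/32768 → NEW=0, ERR=2704771/32768
(1,3): OLD=25181031/131072 → NEW=255, ERR=-8242329/131072
(1,4): OLD=948351093/8388608 → NEW=0, ERR=948351093/8388608
(1,5): OLD=12085106117/67108864 → NEW=255, ERR=-5027654203/67108864
(1,6): OLD=134969373163/1073741824 → NEW=0, ERR=134969373163/1073741824
(2,0): OLD=1665293/16384 → NEW=0, ERR=1665293/16384
(2,1): OLD=76401311/524288 → NEW=255, ERR=-57292129/524288
(2,2): OLD=678165021/8388608 → NEW=0, ERR=678165021/8388608
(2,3): OLD=12353000949/67108864 → NEW=255, ERR=-4759759371/67108864
(2,4): OLD=81240047013/536870912 → NEW=255, ERR=-55662035547/536870912
(2,5): OLD=2608991370455/17179869184 → NEW=255, ERR=-1771875271465/17179869184
(2,6): OLD=51808046958673/274877906944 → NEW=255, ERR=-18285819312047/274877906944
(3,0): OLD=765659133/8388608 → NEW=0, ERR=765659133/8388608
(3,1): OLD=7737264377/67108864 → NEW=0, ERR=7737264377/67108864
(3,2): OLD=98019996251/536870912 → NEW=255, ERR=-38882086309/536870912
(3,3): OLD=164847997885/2147483648 → NEW=0, ERR=164847997885/2147483648
(3,4): OLD=37222147277821/274877906944 → NEW=255, ERR=-32871718992899/274877906944
(3,5): OLD=152826785808647/2199023255552 → NEW=0, ERR=152826785808647/2199023255552
(3,6): OLD=7078060367019865/35184372088832 → NEW=255, ERR=-1893954515632295/35184372088832
(4,0): OLD=139737504371/1073741824 → NEW=255, ERR=-134066660749/1073741824
(4,1): OLD=1211673686935/17179869184 → NEW=0, ERR=1211673686935/17179869184
(4,2): OLD=38709121299641/274877906944 → NEW=255, ERR=-31384744971079/274877906944
(4,3): OLD=176113452328387/2199023255552 → NEW=0, ERR=176113452328387/2199023255552
(4,4): OLD=3069762637983609/17592186044416 → NEW=255, ERR=-1416244803342471/17592186044416
(4,5): OLD=89469763189958489/562949953421312 → NEW=255, ERR=-54082474932476071/562949953421312
(4,6): OLD=1328484220846777919/9007199254740992 → NEW=255, ERR=-968351589112175041/9007199254740992
(5,0): OLD=10501874245301/274877906944 → NEW=0, ERR=10501874245301/274877906944
(5,1): OLD=238689159603111/2199023255552 → NEW=0, ERR=238689159603111/2199023255552
(5,2): OLD=2713273337108897/17592186044416 → NEW=255, ERR=-1772734104217183/17592186044416
(5,3): OLD=12625631612267333/140737488355328 → NEW=0, ERR=12625631612267333/140737488355328
(5,4): OLD=1522965610403815479/9007199254740992 → NEW=255, ERR=-773870199555137481/9007199254740992
(5,5): OLD=6355493771798997255/72057594037927936 → NEW=0, ERR=6355493771798997255/72057594037927936
(5,6): OLD=222498607940477355401/1152921504606846976 → NEW=255, ERR=-71496375734268623479/1152921504606846976
Output grid:
  Row 0: ..#.###  (3 black, running=3)
  Row 1: .#.#.#.  (4 black, running=7)
  Row 2: .#.####  (2 black, running=9)
  Row 3: ..#.#.#  (4 black, running=13)
  Row 4: #.#.###  (2 black, running=15)
  Row 5: ..#.#.#  (4 black, running=19)

Answer: 19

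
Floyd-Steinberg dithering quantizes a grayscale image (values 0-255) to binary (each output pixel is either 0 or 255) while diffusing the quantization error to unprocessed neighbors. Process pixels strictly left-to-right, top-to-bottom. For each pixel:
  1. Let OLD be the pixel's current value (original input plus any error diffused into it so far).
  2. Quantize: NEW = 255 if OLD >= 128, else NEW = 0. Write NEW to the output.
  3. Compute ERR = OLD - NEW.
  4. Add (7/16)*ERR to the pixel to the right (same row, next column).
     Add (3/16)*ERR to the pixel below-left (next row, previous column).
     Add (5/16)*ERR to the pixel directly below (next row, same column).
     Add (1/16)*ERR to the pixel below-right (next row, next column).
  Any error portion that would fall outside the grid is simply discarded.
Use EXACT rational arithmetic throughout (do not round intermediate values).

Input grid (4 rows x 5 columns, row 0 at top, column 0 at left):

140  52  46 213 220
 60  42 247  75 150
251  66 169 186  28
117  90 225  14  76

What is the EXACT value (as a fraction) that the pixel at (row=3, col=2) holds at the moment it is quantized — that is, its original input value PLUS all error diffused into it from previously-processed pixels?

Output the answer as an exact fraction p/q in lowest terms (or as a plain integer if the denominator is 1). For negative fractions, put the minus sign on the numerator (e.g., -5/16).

(0,0): OLD=140 → NEW=255, ERR=-115
(0,1): OLD=27/16 → NEW=0, ERR=27/16
(0,2): OLD=11965/256 → NEW=0, ERR=11965/256
(0,3): OLD=956203/4096 → NEW=255, ERR=-88277/4096
(0,4): OLD=13799981/65536 → NEW=255, ERR=-2911699/65536
(1,0): OLD=6241/256 → NEW=0, ERR=6241/256
(1,1): OLD=112167/2048 → NEW=0, ERR=112167/2048
(1,2): OLD=18457011/65536 → NEW=255, ERR=1745331/65536
(1,3): OLD=19531575/262144 → NEW=0, ERR=19531575/262144
(1,4): OLD=701982917/4194304 → NEW=255, ERR=-367564603/4194304
(2,0): OLD=8810909/32768 → NEW=255, ERR=455069/32768
(2,1): OLD=100357391/1048576 → NEW=0, ERR=100357391/1048576
(2,2): OLD=3969286125/16777216 → NEW=255, ERR=-308903955/16777216
(2,3): OLD=50052800631/268435456 → NEW=255, ERR=-18398240649/268435456
(2,4): OLD=-106148940415/4294967296 → NEW=0, ERR=-106148940415/4294967296
(3,0): OLD=2336817485/16777216 → NEW=255, ERR=-1941372595/16777216
(3,1): OLD=8952228809/134217728 → NEW=0, ERR=8952228809/134217728
(3,2): OLD=1037483298675/4294967296 → NEW=255, ERR=-57733361805/4294967296
Target (3,2): original=225, with diffused error = 1037483298675/4294967296

Answer: 1037483298675/4294967296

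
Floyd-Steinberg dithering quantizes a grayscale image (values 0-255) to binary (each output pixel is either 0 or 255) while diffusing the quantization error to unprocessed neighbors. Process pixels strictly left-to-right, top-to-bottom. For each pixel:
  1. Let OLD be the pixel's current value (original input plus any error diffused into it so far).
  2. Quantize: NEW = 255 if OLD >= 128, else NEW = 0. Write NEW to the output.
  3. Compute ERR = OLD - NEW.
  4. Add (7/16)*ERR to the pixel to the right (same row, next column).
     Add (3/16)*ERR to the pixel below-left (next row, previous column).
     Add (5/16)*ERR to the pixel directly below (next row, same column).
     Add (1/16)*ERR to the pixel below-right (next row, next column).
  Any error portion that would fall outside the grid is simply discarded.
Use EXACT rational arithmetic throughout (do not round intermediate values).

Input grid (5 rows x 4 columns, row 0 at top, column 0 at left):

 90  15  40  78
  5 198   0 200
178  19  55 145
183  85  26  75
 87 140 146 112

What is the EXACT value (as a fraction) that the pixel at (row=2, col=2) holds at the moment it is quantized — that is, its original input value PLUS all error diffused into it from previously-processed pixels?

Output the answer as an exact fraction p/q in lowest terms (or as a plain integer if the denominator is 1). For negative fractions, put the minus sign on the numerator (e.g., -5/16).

(0,0): OLD=90 → NEW=0, ERR=90
(0,1): OLD=435/8 → NEW=0, ERR=435/8
(0,2): OLD=8165/128 → NEW=0, ERR=8165/128
(0,3): OLD=216899/2048 → NEW=0, ERR=216899/2048
(1,0): OLD=5545/128 → NEW=0, ERR=5545/128
(1,1): OLD=257567/1024 → NEW=255, ERR=-3553/1024
(1,2): OLD=1365515/32768 → NEW=0, ERR=1365515/32768
(1,3): OLD=133858365/524288 → NEW=255, ERR=164925/524288
(2,0): OLD=3127493/16384 → NEW=255, ERR=-1050427/16384
(2,1): OLD=203079/524288 → NEW=0, ERR=203079/524288
(2,2): OLD=71338979/1048576 → NEW=0, ERR=71338979/1048576
Target (2,2): original=55, with diffused error = 71338979/1048576

Answer: 71338979/1048576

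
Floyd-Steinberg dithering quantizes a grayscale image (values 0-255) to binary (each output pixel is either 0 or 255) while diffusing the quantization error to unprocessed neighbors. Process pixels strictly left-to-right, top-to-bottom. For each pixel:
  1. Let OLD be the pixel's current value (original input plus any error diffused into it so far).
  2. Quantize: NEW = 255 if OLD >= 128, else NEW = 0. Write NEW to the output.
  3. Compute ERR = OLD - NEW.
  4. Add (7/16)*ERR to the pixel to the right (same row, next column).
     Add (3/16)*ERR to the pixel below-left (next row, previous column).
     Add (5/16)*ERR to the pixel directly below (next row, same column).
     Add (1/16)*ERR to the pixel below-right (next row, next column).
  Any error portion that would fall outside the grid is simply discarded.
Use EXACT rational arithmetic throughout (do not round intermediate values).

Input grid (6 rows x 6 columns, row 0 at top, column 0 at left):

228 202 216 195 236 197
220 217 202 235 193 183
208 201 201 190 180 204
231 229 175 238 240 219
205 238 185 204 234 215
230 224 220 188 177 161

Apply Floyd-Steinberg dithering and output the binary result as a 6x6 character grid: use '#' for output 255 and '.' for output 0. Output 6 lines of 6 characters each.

(0,0): OLD=228 → NEW=255, ERR=-27
(0,1): OLD=3043/16 → NEW=255, ERR=-1037/16
(0,2): OLD=48037/256 → NEW=255, ERR=-17243/256
(0,3): OLD=678019/4096 → NEW=255, ERR=-366461/4096
(0,4): OLD=12901269/65536 → NEW=255, ERR=-3810411/65536
(0,5): OLD=179896595/1048576 → NEW=255, ERR=-87490285/1048576
(1,0): OLD=51049/256 → NEW=255, ERR=-14231/256
(1,1): OLD=323807/2048 → NEW=255, ERR=-198433/2048
(1,2): OLD=7715915/65536 → NEW=0, ERR=7715915/65536
(1,3): OLD=63816111/262144 → NEW=255, ERR=-3030609/262144
(1,4): OLD=2492027885/16777216 → NEW=255, ERR=-1786162195/16777216
(1,5): OLD=28645865067/268435456 → NEW=0, ERR=28645865067/268435456
(2,0): OLD=5651205/32768 → NEW=255, ERR=-2704635/32768
(2,1): OLD=160654215/1048576 → NEW=255, ERR=-106732665/1048576
(2,2): OLD=3104399957/16777216 → NEW=255, ERR=-1173790123/16777216
(2,3): OLD=19216599277/134217728 → NEW=255, ERR=-15008921363/134217728
(2,4): OLD=502910490183/4294967296 → NEW=0, ERR=502910490183/4294967296
(2,5): OLD=19373558368865/68719476736 → NEW=255, ERR=1850091801185/68719476736
(3,0): OLD=3122597301/16777216 → NEW=255, ERR=-1155592779/16777216
(3,1): OLD=19968906641/134217728 → NEW=255, ERR=-14256613999/134217728
(3,2): OLD=85186595139/1073741824 → NEW=0, ERR=85186595139/1073741824
(3,3): OLD=17547273908041/68719476736 → NEW=255, ERR=23807340361/68719476736
(3,4): OLD=151073994464553/549755813888 → NEW=255, ERR=10886261923113/549755813888
(3,5): OLD=2140924420116167/8796093022208 → NEW=255, ERR=-102079300546873/8796093022208
(4,0): OLD=351240594683/2147483648 → NEW=255, ERR=-196367735557/2147483648
(4,1): OLD=6025718157887/34359738368 → NEW=255, ERR=-2736015125953/34359738368
(4,2): OLD=185137185473293/1099511627776 → NEW=255, ERR=-95238279609587/1099511627776
(4,3): OLD=3076591227983649/17592186044416 → NEW=255, ERR=-1409416213342431/17592186044416
(4,4): OLD=57134651840445745/281474976710656 → NEW=255, ERR=-14641467220771535/281474976710656
(4,5): OLD=855024727356390071/4503599627370496 → NEW=255, ERR=-293393177623086409/4503599627370496
(5,0): OLD=102526372971821/549755813888 → NEW=255, ERR=-37661359569619/549755813888
(5,1): OLD=2589373100388093/17592186044416 → NEW=255, ERR=-1896634340937987/17592186044416
(5,2): OLD=17699951868248111/140737488355328 → NEW=0, ERR=17699951868248111/140737488355328
(5,3): OLD=913417357791363445/4503599627370496 → NEW=255, ERR=-235000547188113035/4503599627370496
(5,4): OLD=1087110356656226133/9007199254740992 → NEW=0, ERR=1087110356656226133/9007199254740992
(5,5): OLD=27409859049510825113/144115188075855872 → NEW=255, ERR=-9339513909832422247/144115188075855872
Row 0: ######
Row 1: ##.##.
Row 2: ####.#
Row 3: ##.###
Row 4: ######
Row 5: ##.#.#

Answer: ######
##.##.
####.#
##.###
######
##.#.#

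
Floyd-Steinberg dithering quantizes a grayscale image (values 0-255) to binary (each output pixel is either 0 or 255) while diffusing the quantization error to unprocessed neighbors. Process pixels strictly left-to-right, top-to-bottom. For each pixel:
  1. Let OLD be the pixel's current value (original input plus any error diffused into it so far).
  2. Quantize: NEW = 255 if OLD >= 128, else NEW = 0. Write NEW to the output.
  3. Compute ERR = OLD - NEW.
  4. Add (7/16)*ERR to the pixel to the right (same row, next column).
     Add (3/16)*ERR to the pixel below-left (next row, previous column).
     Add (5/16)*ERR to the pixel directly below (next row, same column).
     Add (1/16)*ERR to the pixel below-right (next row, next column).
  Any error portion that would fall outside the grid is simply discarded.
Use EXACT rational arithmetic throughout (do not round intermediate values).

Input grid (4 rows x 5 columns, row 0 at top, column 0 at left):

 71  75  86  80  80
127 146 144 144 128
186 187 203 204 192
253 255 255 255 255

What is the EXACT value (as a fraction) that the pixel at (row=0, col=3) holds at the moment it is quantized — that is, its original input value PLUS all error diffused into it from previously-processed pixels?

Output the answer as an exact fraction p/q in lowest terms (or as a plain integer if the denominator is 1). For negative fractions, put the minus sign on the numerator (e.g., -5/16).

Answer: 107985/4096

Derivation:
(0,0): OLD=71 → NEW=0, ERR=71
(0,1): OLD=1697/16 → NEW=0, ERR=1697/16
(0,2): OLD=33895/256 → NEW=255, ERR=-31385/256
(0,3): OLD=107985/4096 → NEW=0, ERR=107985/4096
Target (0,3): original=80, with diffused error = 107985/4096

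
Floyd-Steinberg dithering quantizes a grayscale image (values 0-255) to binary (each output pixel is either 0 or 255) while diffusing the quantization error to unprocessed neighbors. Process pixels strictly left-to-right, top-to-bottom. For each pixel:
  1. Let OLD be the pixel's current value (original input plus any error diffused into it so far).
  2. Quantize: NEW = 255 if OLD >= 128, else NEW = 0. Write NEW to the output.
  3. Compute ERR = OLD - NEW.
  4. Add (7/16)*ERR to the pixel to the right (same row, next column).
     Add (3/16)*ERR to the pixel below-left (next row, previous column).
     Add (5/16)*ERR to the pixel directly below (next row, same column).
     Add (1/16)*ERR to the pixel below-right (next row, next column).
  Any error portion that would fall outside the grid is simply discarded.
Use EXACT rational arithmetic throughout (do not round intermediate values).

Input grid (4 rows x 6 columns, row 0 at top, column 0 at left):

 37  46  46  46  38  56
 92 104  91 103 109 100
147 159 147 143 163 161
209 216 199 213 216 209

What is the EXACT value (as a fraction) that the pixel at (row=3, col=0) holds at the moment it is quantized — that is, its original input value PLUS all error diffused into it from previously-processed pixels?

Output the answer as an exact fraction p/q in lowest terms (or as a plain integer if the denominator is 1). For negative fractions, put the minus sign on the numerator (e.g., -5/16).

(0,0): OLD=37 → NEW=0, ERR=37
(0,1): OLD=995/16 → NEW=0, ERR=995/16
(0,2): OLD=18741/256 → NEW=0, ERR=18741/256
(0,3): OLD=319603/4096 → NEW=0, ERR=319603/4096
(0,4): OLD=4727589/65536 → NEW=0, ERR=4727589/65536
(0,5): OLD=91813379/1048576 → NEW=0, ERR=91813379/1048576
(1,0): OLD=29497/256 → NEW=0, ERR=29497/256
(1,1): OLD=388879/2048 → NEW=255, ERR=-133361/2048
(1,2): OLD=6809531/65536 → NEW=0, ERR=6809531/65536
(1,3): OLD=50054687/262144 → NEW=255, ERR=-16792033/262144
(1,4): OLD=2094005245/16777216 → NEW=0, ERR=2094005245/16777216
(1,5): OLD=50056915419/268435456 → NEW=255, ERR=-18394125861/268435456
(2,0): OLD=5596693/32768 → NEW=255, ERR=-2759147/32768
(2,1): OLD=134737591/1048576 → NEW=255, ERR=-132649289/1048576
(2,2): OLD=1812682981/16777216 → NEW=0, ERR=1812682981/16777216
(2,3): OLD=26863428093/134217728 → NEW=255, ERR=-7362092547/134217728
(2,4): OLD=692153373815/4294967296 → NEW=255, ERR=-403063286665/4294967296
(2,5): OLD=7306928021681/68719476736 → NEW=0, ERR=7306928021681/68719476736
(3,0): OLD=2667026757/16777216 → NEW=255, ERR=-1611163323/16777216
Target (3,0): original=209, with diffused error = 2667026757/16777216

Answer: 2667026757/16777216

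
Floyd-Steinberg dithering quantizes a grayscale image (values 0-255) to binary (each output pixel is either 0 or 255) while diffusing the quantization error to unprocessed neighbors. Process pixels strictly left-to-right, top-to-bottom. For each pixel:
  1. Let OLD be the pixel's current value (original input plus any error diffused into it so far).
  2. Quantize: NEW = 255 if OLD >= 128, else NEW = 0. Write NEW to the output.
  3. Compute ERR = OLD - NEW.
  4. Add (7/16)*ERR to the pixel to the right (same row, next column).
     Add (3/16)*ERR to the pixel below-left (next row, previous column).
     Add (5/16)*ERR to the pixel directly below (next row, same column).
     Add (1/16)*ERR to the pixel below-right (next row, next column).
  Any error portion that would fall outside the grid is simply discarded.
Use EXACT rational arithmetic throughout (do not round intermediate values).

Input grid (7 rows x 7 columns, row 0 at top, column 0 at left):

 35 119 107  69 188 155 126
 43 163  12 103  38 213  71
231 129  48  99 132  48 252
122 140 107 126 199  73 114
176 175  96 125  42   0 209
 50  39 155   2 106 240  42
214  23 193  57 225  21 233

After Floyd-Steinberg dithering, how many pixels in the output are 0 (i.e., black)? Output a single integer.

(0,0): OLD=35 → NEW=0, ERR=35
(0,1): OLD=2149/16 → NEW=255, ERR=-1931/16
(0,2): OLD=13875/256 → NEW=0, ERR=13875/256
(0,3): OLD=379749/4096 → NEW=0, ERR=379749/4096
(0,4): OLD=14979011/65536 → NEW=255, ERR=-1732669/65536
(0,5): OLD=150400597/1048576 → NEW=255, ERR=-116986283/1048576
(0,6): OLD=1295025235/16777216 → NEW=0, ERR=1295025235/16777216
(1,0): OLD=8015/256 → NEW=0, ERR=8015/256
(1,1): OLD=309929/2048 → NEW=255, ERR=-212311/2048
(1,2): OLD=-431011/65536 → NEW=0, ERR=-431011/65536
(1,3): OLD=33430041/262144 → NEW=0, ERR=33430041/262144
(1,4): OLD=1181218731/16777216 → NEW=0, ERR=1181218731/16777216
(1,5): OLD=29763946523/134217728 → NEW=255, ERR=-4461574117/134217728
(1,6): OLD=158067085365/2147483648 → NEW=0, ERR=158067085365/2147483648
(2,0): OLD=7253075/32768 → NEW=255, ERR=-1102765/32768
(2,1): OLD=86616641/1048576 → NEW=0, ERR=86616641/1048576
(2,2): OLD=1669599235/16777216 → NEW=0, ERR=1669599235/16777216
(2,3): OLD=26196617643/134217728 → NEW=255, ERR=-8028902997/134217728
(2,4): OLD=139122864219/1073741824 → NEW=255, ERR=-134681300901/1073741824
(2,5): OLD=32200553353/34359738368 → NEW=0, ERR=32200553353/34359738368
(2,6): OLD=150267072828495/549755813888 → NEW=255, ERR=10079340287055/549755813888
(3,0): OLD=2130227875/16777216 → NEW=0, ERR=2130227875/16777216
(3,1): OLD=31933036135/134217728 → NEW=255, ERR=-2292484505/134217728
(3,2): OLD=133758774629/1073741824 → NEW=0, ERR=133758774629/1073741824
(3,3): OLD=620657317011/4294967296 → NEW=255, ERR=-474559343469/4294967296
(3,4): OLD=59318278078115/549755813888 → NEW=0, ERR=59318278078115/549755813888
(3,5): OLD=510599988118041/4398046511104 → NEW=0, ERR=510599988118041/4398046511104
(3,6): OLD=12003532035391367/70368744177664 → NEW=255, ERR=-5940497729912953/70368744177664
(4,0): OLD=456288783533/2147483648 → NEW=255, ERR=-91319546707/2147483648
(4,1): OLD=6265540442825/34359738368 → NEW=255, ERR=-2496192841015/34359738368
(4,2): OLD=44728311910247/549755813888 → NEW=0, ERR=44728311910247/549755813888
(4,3): OLD=677665579085981/4398046511104 → NEW=255, ERR=-443836281245539/4398046511104
(4,4): OLD=1633607803254791/35184372088832 → NEW=0, ERR=1633607803254791/35184372088832
(4,5): OLD=53489754699270215/1125899906842624 → NEW=0, ERR=53489754699270215/1125899906842624
(4,6): OLD=3794911349941808417/18014398509481984 → NEW=255, ERR=-798760269976097503/18014398509481984
(5,0): OLD=12693648434795/549755813888 → NEW=0, ERR=12693648434795/549755813888
(5,1): OLD=171507435701113/4398046511104 → NEW=0, ERR=171507435701113/4398046511104
(5,2): OLD=6122909173234527/35184372088832 → NEW=255, ERR=-2849105709417633/35184372088832
(5,3): OLD=-14403927968441093/281474976710656 → NEW=0, ERR=-14403927968441093/281474976710656
(5,4): OLD=1814440683508458921/18014398509481984 → NEW=0, ERR=1814440683508458921/18014398509481984
(5,5): OLD=42297840911124904345/144115188075855872 → NEW=255, ERR=5548467951781656985/144115188075855872
(5,6): OLD=110580959851909432279/2305843009213693952 → NEW=0, ERR=110580959851909432279/2305843009213693952
(6,0): OLD=16081179498515235/70368744177664 → NEW=255, ERR=-1862850266789085/70368744177664
(6,1): OLD=11106493589093759/1125899906842624 → NEW=0, ERR=11106493589093759/1125899906842624
(6,2): OLD=2969726221865049757/18014398509481984 → NEW=255, ERR=-1623945398052856163/18014398509481984
(6,3): OLD=2218418315839987587/144115188075855872 → NEW=0, ERR=2218418315839987587/144115188075855872
(6,4): OLD=77023978169975317561/288230376151711744 → NEW=255, ERR=3525232251288822841/288230376151711744
(6,5): OLD=1980044980355318844493/36893488147419103232 → NEW=0, ERR=1980044980355318844493/36893488147419103232
(6,6): OLD=161666123259874507530827/590295810358705651712 → NEW=255, ERR=11140691618404566344267/590295810358705651712
Output grid:
  Row 0: .#..##.  (4 black, running=4)
  Row 1: .#...#.  (5 black, running=9)
  Row 2: #..##.#  (3 black, running=12)
  Row 3: .#.#..#  (4 black, running=16)
  Row 4: ##.#..#  (3 black, running=19)
  Row 5: ..#..#.  (5 black, running=24)
  Row 6: #.#.#.#  (3 black, running=27)

Answer: 27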